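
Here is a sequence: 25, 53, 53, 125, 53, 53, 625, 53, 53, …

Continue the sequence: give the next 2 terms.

3125, 53

Reading positions in blocks of 3 reveals the pattern ABB — 2 tracks woven together.
Subsequence A = 25, 125, 625: successive powers of 5.
Subsequence B = 53, 53, 53, 53, 53, 53: constant 53.
Position 10 falls in subsequence A as its term 4, giving 3125.
Position 11 → subsequence B, term 7 = 53.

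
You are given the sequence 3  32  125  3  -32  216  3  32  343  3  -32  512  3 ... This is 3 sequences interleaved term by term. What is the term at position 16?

3

The terms cycle through 3 interleaved subsequences.
Track A: 3, 3, 3, 3, 3. Constant 3.
Track B: 32, -32, 32, -32. Oscillating between 32 and -32.
Track C: 125, 216, 343, 512. Consecutive cubes n³ from n = 5.
Position 16 → track A, term 6 = 3.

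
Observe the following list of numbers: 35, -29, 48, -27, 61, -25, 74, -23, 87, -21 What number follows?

100

Split by position mod 2 into 2 tracks.
Subsequence A: 35, 48, 61, 74, 87. Arithmetic, step +13.
Subsequence B: -29, -27, -25, -23, -21. Adding 2 each time.
Position 11 falls in subsequence A as its term 6, giving 100.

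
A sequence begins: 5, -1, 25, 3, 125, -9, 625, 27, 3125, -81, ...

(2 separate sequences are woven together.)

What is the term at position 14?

-729

The terms cycle through 2 interleaved subsequences.
Stream A: 5, 25, 125, 625, 3125. Powers of 5.
Stream B: -1, 3, -9, 27, -81. Geometric, ×-3 each step.
The 14th slot belongs to stream B; its 7th term is -729.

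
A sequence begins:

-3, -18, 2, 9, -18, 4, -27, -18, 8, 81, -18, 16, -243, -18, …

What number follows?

Split by position mod 3 into 3 tracks.
Track A: -3, 9, -27, 81, -243 — geometric with ratio -3.
Track B: -18, -18, -18, -18, -18 — the constant sequence -18.
Track C: 2, 4, 8, 16 — successive powers of 2.
Position 15 falls in track C as its term 5, giving 32.

32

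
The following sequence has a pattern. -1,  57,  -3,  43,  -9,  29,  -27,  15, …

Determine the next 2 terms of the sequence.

-81, 1

Split by position mod 2 into 2 tracks.
Track A is -1, -3, -9, -27, which is geometric with ratio 3.
Track B is 57, 43, 29, 15, which is arithmetic, step −14.
Term 9 comes from track A (its 5th entry): -81.
Position 10 falls in track B as its term 5, giving 1.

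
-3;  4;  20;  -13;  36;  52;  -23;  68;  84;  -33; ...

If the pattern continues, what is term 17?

The slot pattern repeats as ABB (period 3), so there are 2 interleaved tracks.
Stream A = -3, -13, -23, -33: arithmetic, step −10.
Stream B = 4, 20, 36, 52, 68, 84: arithmetic with common difference +16.
Position 17 falls in stream B as its term 11, giving 164.

164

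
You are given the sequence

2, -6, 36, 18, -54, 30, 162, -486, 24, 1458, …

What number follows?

The slot pattern repeats as AAB (period 3), so there are 2 interleaved tracks.
Track A: 2, -6, 18, -54, 162, -486, 1458. Multiplying by -3 each time.
Track B: 36, 30, 24. Arithmetic with common difference −6.
Position 11 → track A, term 8 = -4374.

-4374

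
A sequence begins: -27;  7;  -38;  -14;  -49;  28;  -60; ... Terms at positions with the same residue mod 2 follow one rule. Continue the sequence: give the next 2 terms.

The terms cycle through 2 interleaved subsequences.
Track A = -27, -38, -49, -60: arithmetic, step −11.
Track B = 7, -14, 28: multiplying by -2 each time.
Position 8 falls in track B as its term 4, giving -56.
Term 9 comes from track A (its 5th entry): -71.

-56, -71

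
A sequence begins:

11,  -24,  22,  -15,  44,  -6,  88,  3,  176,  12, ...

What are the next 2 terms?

The terms cycle through 2 interleaved subsequences.
Track A: 11, 22, 44, 88, 176 — geometric, ×2 each step.
Track B: -24, -15, -6, 3, 12 — arithmetic, step +9.
Term 11 comes from track A (its 6th entry): 352.
Term 12 comes from track B (its 6th entry): 21.

352, 21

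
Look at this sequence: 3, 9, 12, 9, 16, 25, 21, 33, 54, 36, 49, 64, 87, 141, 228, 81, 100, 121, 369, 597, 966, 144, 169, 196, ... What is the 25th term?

Reading positions in blocks of 6 reveals the pattern AAABBB — 2 tracks woven together.
Subsequence A is 3, 9, 12, 21, 33, 54, 87, 141, 228, 369, 597, 966, which is a Fibonacci-like recurrence a_n = a_{n-1} + a_{n-2}.
Subsequence B is 9, 16, 25, 36, 49, 64, 81, 100, 121, 144, 169, 196, which is the squares 3², 4², 5², ….
Position 25 falls in subsequence A as its term 13, giving 1563.

1563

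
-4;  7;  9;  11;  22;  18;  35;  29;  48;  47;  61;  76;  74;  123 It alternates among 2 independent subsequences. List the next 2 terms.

Positions 1, 3, 5, … form one subsequence and positions 2, 4, 6, … form another.
Subsequence A: -4, 9, 22, 35, 48, 61, 74 (arithmetic with common difference +13).
Subsequence B: 7, 11, 18, 29, 47, 76, 123 (a Fibonacci-like recurrence a_n = a_{n-1} + a_{n-2}).
Term 15 comes from subsequence A (its 8th entry): 87.
Position 16 falls in subsequence B as its term 8, giving 199.

87, 199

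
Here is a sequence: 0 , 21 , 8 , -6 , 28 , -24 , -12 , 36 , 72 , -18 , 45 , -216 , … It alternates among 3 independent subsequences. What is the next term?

Read the sequence 3 terms at a time; column i is its own pattern.
Subsequence A: 0, -6, -12, -18 — arithmetic with common difference −6.
Subsequence B: 21, 28, 36, 45 — triangular numbers starting at T_6.
Subsequence C: 8, -24, 72, -216 — geometric, ×-3 each step.
Term 13 comes from subsequence A (its 5th entry): -24.

-24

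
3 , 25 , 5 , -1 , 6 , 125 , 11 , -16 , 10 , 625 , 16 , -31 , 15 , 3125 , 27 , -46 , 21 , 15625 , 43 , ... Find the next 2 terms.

-61, 28

Read the sequence 4 terms at a time; column i is its own pattern.
Stream A: 3, 6, 10, 15, 21. Triangular numbers n(n+1)/2 for n = 2, 3, ….
Stream B: 25, 125, 625, 3125, 15625. Powers 5^2, 5^3, 5^4, ….
Stream C: 5, 11, 16, 27, 43. A Fibonacci-like recurrence a_n = a_{n-1} + a_{n-2}.
Stream D: -1, -16, -31, -46. Linear: a_n = 14 − 15·n.
Term 20 comes from stream D (its 5th entry): -61.
Position 21 → stream A, term 6 = 28.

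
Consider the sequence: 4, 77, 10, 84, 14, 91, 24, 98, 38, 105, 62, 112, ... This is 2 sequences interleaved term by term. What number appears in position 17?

262

Positions 1, 3, 5, … form one subsequence and positions 2, 4, 6, … form another.
Track A is 4, 10, 14, 24, 38, 62, which is a Fibonacci-like recurrence a_n = a_{n-1} + a_{n-2}.
Track B is 77, 84, 91, 98, 105, 112, which is adding 7 each time.
The 17th slot belongs to track A; its 9th term is 262.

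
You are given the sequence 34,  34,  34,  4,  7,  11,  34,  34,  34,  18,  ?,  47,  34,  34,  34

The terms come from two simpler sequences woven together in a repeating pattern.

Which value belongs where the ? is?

The slot pattern repeats as AAABBB (period 6), so there are 2 interleaved tracks.
Track A is 34, 34, 34, 34, 34, 34, 34, 34, 34, which is constant 34.
Track B is 4, 7, 11, 18, ?, 47, which is a Fibonacci-like recurrence a_n = a_{n-1} + a_{n-2}.
The gap is track B's term 5; the rule gives 29.

29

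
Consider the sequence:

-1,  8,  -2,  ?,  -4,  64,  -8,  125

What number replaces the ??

Positions 1, 3, 5, … form one subsequence and positions 2, 4, 6, … form another.
Track A: -1, -2, -4, -8 (geometric with ratio 2).
Track B: 8, ?, 64, 125 (consecutive cubes n³ from n = 2).
Filling track B at index 2 by its rule yields 27.

27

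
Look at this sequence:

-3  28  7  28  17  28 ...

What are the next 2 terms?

The terms cycle through 2 interleaved subsequences.
Track A is -3, 7, 17, which is arithmetic with common difference +10.
Track B is 28, 28, 28, which is constant 28.
Term 7 comes from track A (its 4th entry): 27.
The 8th slot belongs to track B; its 4th term is 28.

27, 28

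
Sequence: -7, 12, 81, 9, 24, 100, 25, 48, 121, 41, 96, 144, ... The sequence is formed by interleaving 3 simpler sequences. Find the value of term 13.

Split by position mod 3: positions 1, 4, 7, … form one track, and each other residue class forms its own.
Track A: -7, 9, 25, 41. Arithmetic with common difference +16.
Track B: 12, 24, 48, 96. Geometric, ×2 each step.
Track C: 81, 100, 121, 144. Perfect squares starting at 9².
Term 13 comes from track A (its 5th entry): 57.

57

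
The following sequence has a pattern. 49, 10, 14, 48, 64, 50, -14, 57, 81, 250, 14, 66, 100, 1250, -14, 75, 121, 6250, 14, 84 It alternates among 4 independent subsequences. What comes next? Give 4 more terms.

144, 31250, -14, 93

Taking every 4th term gives 4 separate tracks.
Track A = 49, 64, 81, 100, 121: the squares 7², 8², 9², ….
Track B = 10, 50, 250, 1250, 6250: a geometric progression (common ratio 5).
Track C = 14, -14, 14, -14, 14: the oscillation 14·(−1)^(n+1).
Track D = 48, 57, 66, 75, 84: arithmetic with common difference +9.
Position 21 falls in track A as its term 6, giving 144.
The 22nd slot belongs to track B; its 6th term is 31250.
Position 23 falls in track C as its term 6, giving -14.
Position 24 → track D, term 6 = 93.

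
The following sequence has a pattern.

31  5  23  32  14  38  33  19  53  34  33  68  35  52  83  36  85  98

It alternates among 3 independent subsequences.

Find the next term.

Taking every 3rd term gives 3 separate tracks.
Stream A: 31, 32, 33, 34, 35, 36. Linear: a_n = 30 + n.
Stream B: 5, 14, 19, 33, 52, 85. A Fibonacci-like recurrence a_n = a_{n-1} + a_{n-2}.
Stream C: 23, 38, 53, 68, 83, 98. Adding 15 each time.
Position 19 falls in stream A as its term 7, giving 37.

37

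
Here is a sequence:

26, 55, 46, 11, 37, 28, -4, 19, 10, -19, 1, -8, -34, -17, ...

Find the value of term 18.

-44

Reading positions in blocks of 3 reveals the pattern ABB — 2 tracks woven together.
Track A: 26, 11, -4, -19, -34 (arithmetic with common difference −15).
Track B: 55, 46, 37, 28, 19, 10, 1, -8, -17 (arithmetic, step −9).
The 18th slot belongs to track B; its 12th term is -44.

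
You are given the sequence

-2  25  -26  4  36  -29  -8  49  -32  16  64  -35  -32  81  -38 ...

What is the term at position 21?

Read the sequence 3 terms at a time; column i is its own pattern.
Subsequence A: -2, 4, -8, 16, -32 (geometric with ratio -2).
Subsequence B: 25, 36, 49, 64, 81 (consecutive squares n² from n = 5).
Subsequence C: -26, -29, -32, -35, -38 (arithmetic, step −3).
Position 21 → subsequence C, term 7 = -44.

-44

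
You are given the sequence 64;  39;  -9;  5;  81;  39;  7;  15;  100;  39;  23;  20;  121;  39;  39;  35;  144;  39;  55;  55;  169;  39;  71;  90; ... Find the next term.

Split by position mod 4 into 4 tracks.
Track A is 64, 81, 100, 121, 144, 169, which is perfect squares starting at 8².
Track B is 39, 39, 39, 39, 39, 39, which is the constant sequence 39.
Track C is -9, 7, 23, 39, 55, 71, which is arithmetic with common difference +16.
Track D is 5, 15, 20, 35, 55, 90, which is a Fibonacci-like recurrence a_n = a_{n-1} + a_{n-2}.
Position 25 → track A, term 7 = 196.

196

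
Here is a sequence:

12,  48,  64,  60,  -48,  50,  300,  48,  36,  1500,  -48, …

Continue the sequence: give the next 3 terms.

Split by position mod 3: positions 1, 4, 7, … form one track, and each other residue class forms its own.
Subsequence A: 12, 60, 300, 1500 — a geometric progression (common ratio 5).
Subsequence B: 48, -48, 48, -48 — oscillating between 48 and -48.
Subsequence C: 64, 50, 36 — linear: a_n = 78 − 14·n.
Position 12 falls in subsequence C as its term 4, giving 22.
The 13th slot belongs to subsequence A; its 5th term is 7500.
Position 14 → subsequence B, term 5 = 48.

22, 7500, 48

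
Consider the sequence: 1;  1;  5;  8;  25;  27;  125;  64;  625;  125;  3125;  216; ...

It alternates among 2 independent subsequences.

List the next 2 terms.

15625, 343

Positions 1, 3, 5, … form one subsequence and positions 2, 4, 6, … form another.
Track A: 1, 5, 25, 125, 625, 3125 (powers of 5).
Track B: 1, 8, 27, 64, 125, 216 (the cubes 1³, 2³, 3³, …).
Position 13 → track A, term 7 = 15625.
The 14th slot belongs to track B; its 7th term is 343.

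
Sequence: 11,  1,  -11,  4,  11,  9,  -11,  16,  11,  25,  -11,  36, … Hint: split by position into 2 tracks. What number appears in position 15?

Split by position mod 2 into 2 tracks.
Track A: 11, -11, 11, -11, 11, -11 — alternating ±11.
Track B: 1, 4, 9, 16, 25, 36 — the squares 1², 2², 3², ….
Position 15 falls in track A as its term 8, giving -11.

-11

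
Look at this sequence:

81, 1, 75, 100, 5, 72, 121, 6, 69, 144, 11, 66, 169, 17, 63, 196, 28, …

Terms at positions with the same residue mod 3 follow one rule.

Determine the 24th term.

54

Split by position mod 3: positions 1, 4, 7, … form one track, and each other residue class forms its own.
Subsequence A: 81, 100, 121, 144, 169, 196 — the squares 9², 10², 11², ….
Subsequence B: 1, 5, 6, 11, 17, 28 — Fibonacci-style (each term is the sum of the two before it).
Subsequence C: 75, 72, 69, 66, 63 — arithmetic, step −3.
Position 24 falls in subsequence C as its term 8, giving 54.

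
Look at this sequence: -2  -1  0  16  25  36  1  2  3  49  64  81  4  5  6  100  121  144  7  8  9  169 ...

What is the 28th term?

Reading positions in blocks of 6 reveals the pattern AAABBB — 2 tracks woven together.
Stream A: -2, -1, 0, 1, 2, 3, 4, 5, 6, 7, 8, 9 — arithmetic with common difference +1.
Stream B: 16, 25, 36, 49, 64, 81, 100, 121, 144, 169 — consecutive squares n² from n = 4.
The 28th slot belongs to stream B; its 13th term is 256.

256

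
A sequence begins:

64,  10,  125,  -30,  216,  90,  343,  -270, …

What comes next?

Positions 1, 3, 5, … form one subsequence and positions 2, 4, 6, … form another.
Subsequence A: 64, 125, 216, 343. The cubes 4³, 5³, 6³, ….
Subsequence B: 10, -30, 90, -270. Geometric with ratio -3.
The 9th slot belongs to subsequence A; its 5th term is 512.

512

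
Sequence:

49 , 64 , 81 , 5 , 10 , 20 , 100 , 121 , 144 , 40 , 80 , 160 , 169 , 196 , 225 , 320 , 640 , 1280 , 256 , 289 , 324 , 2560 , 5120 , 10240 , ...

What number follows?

Reading positions in blocks of 6 reveals the pattern AAABBB — 2 tracks woven together.
Track A = 49, 64, 81, 100, 121, 144, 169, 196, 225, 256, 289, 324: consecutive squares n² from n = 7.
Track B = 5, 10, 20, 40, 80, 160, 320, 640, 1280, 2560, 5120, 10240: multiplying by 2 each time.
The 25th slot belongs to track A; its 13th term is 361.

361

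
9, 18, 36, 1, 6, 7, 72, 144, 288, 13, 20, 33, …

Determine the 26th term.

73728

The slot pattern repeats as AAABBB (period 6), so there are 2 interleaved tracks.
Track A: 9, 18, 36, 72, 144, 288 — a geometric progression (common ratio 2).
Track B: 1, 6, 7, 13, 20, 33 — each term equals the sum of the previous two.
The 26th slot belongs to track A; its 14th term is 73728.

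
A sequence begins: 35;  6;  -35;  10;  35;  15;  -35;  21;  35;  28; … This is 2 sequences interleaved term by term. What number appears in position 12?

36

Split by position mod 2 into 2 tracks.
Stream A = 35, -35, 35, -35, 35: alternating ±35.
Stream B = 6, 10, 15, 21, 28: the triangular numbers T_3, T_4, ….
The 12th slot belongs to stream B; its 6th term is 36.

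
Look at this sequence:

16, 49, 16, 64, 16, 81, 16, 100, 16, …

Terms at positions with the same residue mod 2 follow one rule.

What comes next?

121

Taking every 2nd term gives 2 separate tracks.
Track A: 16, 16, 16, 16, 16 (constant 16).
Track B: 49, 64, 81, 100 (perfect squares starting at 7²).
Term 10 comes from track B (its 5th entry): 121.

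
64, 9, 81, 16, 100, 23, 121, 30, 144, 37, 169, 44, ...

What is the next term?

196

Split by position mod 2 into 2 tracks.
Stream A: 64, 81, 100, 121, 144, 169 — perfect squares starting at 8².
Stream B: 9, 16, 23, 30, 37, 44 — adding 7 each time.
The 13th slot belongs to stream A; its 7th term is 196.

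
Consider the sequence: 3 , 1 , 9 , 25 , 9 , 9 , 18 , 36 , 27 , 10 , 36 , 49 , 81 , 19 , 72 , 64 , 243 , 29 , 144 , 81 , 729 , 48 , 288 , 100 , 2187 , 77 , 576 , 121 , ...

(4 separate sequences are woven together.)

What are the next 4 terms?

Read the sequence 4 terms at a time; column i is its own pattern.
Stream A = 3, 9, 27, 81, 243, 729, 2187: powers of 3.
Stream B = 1, 9, 10, 19, 29, 48, 77: each term equals the sum of the previous two.
Stream C = 9, 18, 36, 72, 144, 288, 576: a geometric progression (common ratio 2).
Stream D = 25, 36, 49, 64, 81, 100, 121: perfect squares starting at 5².
Term 29 comes from stream A (its 8th entry): 6561.
Term 30 comes from stream B (its 8th entry): 125.
Position 31 → stream C, term 8 = 1152.
Position 32 falls in stream D as its term 8, giving 144.

6561, 125, 1152, 144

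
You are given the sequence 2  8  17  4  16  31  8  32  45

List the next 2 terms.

16, 64

Read the sequence 3 terms at a time; column i is its own pattern.
Track A: 2, 4, 8 — successive powers of 2.
Track B: 8, 16, 32 — geometric, ×2 each step.
Track C: 17, 31, 45 — adding 14 each time.
Term 10 comes from track A (its 4th entry): 16.
Position 11 → track B, term 4 = 64.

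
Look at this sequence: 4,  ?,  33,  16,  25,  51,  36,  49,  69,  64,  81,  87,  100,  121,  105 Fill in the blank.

9

The slot pattern repeats as AAB (period 3), so there are 2 interleaved tracks.
Track A: 4, ?, 16, 25, 36, 49, 64, 81, 100, 121. The squares 2², 3², 4², ….
Track B: 33, 51, 69, 87, 105. Arithmetic with common difference +18.
Track A's pattern makes the blank 9.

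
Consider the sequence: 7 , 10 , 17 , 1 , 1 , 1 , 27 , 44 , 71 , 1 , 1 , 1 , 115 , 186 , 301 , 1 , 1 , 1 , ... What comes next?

The slot pattern repeats as AAABBB (period 6), so there are 2 interleaved tracks.
Track A: 7, 10, 17, 27, 44, 71, 115, 186, 301. Each term equals the sum of the previous two.
Track B: 1, 1, 1, 1, 1, 1, 1, 1, 1. Constant 1.
Position 19 falls in track A as its term 10, giving 487.

487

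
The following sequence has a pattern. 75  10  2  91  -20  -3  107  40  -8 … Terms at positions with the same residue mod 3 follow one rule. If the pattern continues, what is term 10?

123

Split by position mod 3 into 3 tracks.
Track A: 75, 91, 107. Arithmetic with common difference +16.
Track B: 10, -20, 40. A geometric progression (common ratio -2).
Track C: 2, -3, -8. Linear: a_n = 7 − 5·n.
Position 10 falls in track A as its term 4, giving 123.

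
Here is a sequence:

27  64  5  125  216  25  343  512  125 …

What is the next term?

729

Positions follow the repeating pattern AAB; grouping by letter gives 2 tracks.
Stream A: 27, 64, 125, 216, 343, 512 — consecutive cubes n³ from n = 3.
Stream B: 5, 25, 125 — powers 5^1, 5^2, 5^3, ….
Term 10 comes from stream A (its 7th entry): 729.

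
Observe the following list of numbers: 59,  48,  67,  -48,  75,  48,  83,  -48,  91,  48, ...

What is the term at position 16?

-48

Split by position mod 2 into 2 tracks.
Subsequence A = 59, 67, 75, 83, 91: arithmetic with common difference +8.
Subsequence B = 48, -48, 48, -48, 48: the oscillation 48·(−1)^(n+1).
The 16th slot belongs to subsequence B; its 8th term is -48.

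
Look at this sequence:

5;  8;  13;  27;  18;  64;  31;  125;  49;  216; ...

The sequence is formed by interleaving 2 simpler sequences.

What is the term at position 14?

512

The terms cycle through 2 interleaved subsequences.
Track A: 5, 13, 18, 31, 49. Fibonacci-style (each term is the sum of the two before it).
Track B: 8, 27, 64, 125, 216. Consecutive cubes n³ from n = 2.
Position 14 → track B, term 7 = 512.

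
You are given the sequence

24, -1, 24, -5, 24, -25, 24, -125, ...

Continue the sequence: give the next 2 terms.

Positions 1, 3, 5, … form one subsequence and positions 2, 4, 6, … form another.
Track A: 24, 24, 24, 24 (constant 24).
Track B: -1, -5, -25, -125 (multiplying by 5 each time).
The 9th slot belongs to track A; its 5th term is 24.
The 10th slot belongs to track B; its 5th term is -625.

24, -625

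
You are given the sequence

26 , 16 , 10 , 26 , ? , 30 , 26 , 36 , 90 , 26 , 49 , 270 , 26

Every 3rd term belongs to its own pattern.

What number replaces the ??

25

Taking every 3rd term gives 3 separate tracks.
Track A: 26, 26, 26, 26, 26. The constant sequence 26.
Track B: 16, ?, 36, 49. Perfect squares starting at 4².
Track C: 10, 30, 90, 270. A geometric progression (common ratio 3).
So the missing entry in track B is 25.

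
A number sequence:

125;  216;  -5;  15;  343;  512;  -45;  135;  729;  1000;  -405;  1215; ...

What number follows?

1331

Reading positions in blocks of 4 reveals the pattern AABB — 2 tracks woven together.
Track A: 125, 216, 343, 512, 729, 1000. Consecutive cubes n³ from n = 5.
Track B: -5, 15, -45, 135, -405, 1215. Geometric, ×-3 each step.
Position 13 falls in track A as its term 7, giving 1331.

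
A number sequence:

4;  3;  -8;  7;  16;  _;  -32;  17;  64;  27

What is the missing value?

Positions 1, 3, 5, … form one subsequence and positions 2, 4, 6, … form another.
Subsequence A: 4, -8, 16, -32, 64 — a geometric progression (common ratio -2).
Subsequence B: 3, 7, ?, 17, 27 — Fibonacci-style (each term is the sum of the two before it).
The gap is subsequence B's term 3; the rule gives 10.

10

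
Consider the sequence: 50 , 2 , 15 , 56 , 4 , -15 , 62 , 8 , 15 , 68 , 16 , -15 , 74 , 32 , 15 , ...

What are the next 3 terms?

80, 64, -15

Split by position mod 3 into 3 tracks.
Track A: 50, 56, 62, 68, 74 — arithmetic, step +6.
Track B: 2, 4, 8, 16, 32 — successive powers of 2.
Track C: 15, -15, 15, -15, 15 — the oscillation 15·(−1)^(n+1).
Position 16 falls in track A as its term 6, giving 80.
Term 17 comes from track B (its 6th entry): 64.
Term 18 comes from track C (its 6th entry): -15.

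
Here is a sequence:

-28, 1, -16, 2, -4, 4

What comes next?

Taking every 2nd term gives 2 separate tracks.
Subsequence A is -28, -16, -4, which is arithmetic, step +12.
Subsequence B is 1, 2, 4, which is powers of 2.
The 7th slot belongs to subsequence A; its 4th term is 8.

8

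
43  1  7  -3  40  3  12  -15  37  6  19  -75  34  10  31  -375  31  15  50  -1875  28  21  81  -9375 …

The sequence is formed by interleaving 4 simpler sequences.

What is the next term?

25

Split by position mod 4 into 4 tracks.
Subsequence A: 43, 40, 37, 34, 31, 28 (arithmetic with common difference −3).
Subsequence B: 1, 3, 6, 10, 15, 21 (the triangular numbers T_1, T_2, …).
Subsequence C: 7, 12, 19, 31, 50, 81 (Fibonacci-style (each term is the sum of the two before it)).
Subsequence D: -3, -15, -75, -375, -1875, -9375 (multiplying by 5 each time).
The 25th slot belongs to subsequence A; its 7th term is 25.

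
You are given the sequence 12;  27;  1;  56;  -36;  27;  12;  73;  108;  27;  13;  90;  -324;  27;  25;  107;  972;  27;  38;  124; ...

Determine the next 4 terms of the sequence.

-2916, 27, 63, 141

The terms cycle through 4 interleaved subsequences.
Stream A = 12, -36, 108, -324, 972: geometric with ratio -3.
Stream B = 27, 27, 27, 27, 27: constant 27.
Stream C = 1, 12, 13, 25, 38: a Fibonacci-like recurrence a_n = a_{n-1} + a_{n-2}.
Stream D = 56, 73, 90, 107, 124: arithmetic, step +17.
Position 21 → stream A, term 6 = -2916.
Position 22 falls in stream B as its term 6, giving 27.
Term 23 comes from stream C (its 6th entry): 63.
The 24th slot belongs to stream D; its 6th term is 141.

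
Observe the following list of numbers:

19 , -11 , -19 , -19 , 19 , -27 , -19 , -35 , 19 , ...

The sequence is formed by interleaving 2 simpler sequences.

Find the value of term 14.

-59

The terms cycle through 2 interleaved subsequences.
Stream A: 19, -19, 19, -19, 19 (alternating ±19).
Stream B: -11, -19, -27, -35 (arithmetic with common difference −8).
Position 14 → stream B, term 7 = -59.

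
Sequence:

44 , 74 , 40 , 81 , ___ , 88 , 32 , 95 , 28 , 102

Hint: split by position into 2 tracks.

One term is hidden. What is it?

The terms cycle through 2 interleaved subsequences.
Track A: 44, 40, ?, 32, 28. Arithmetic with common difference −4.
Track B: 74, 81, 88, 95, 102. Arithmetic with common difference +7.
Filling track A at index 3 by its rule yields 36.

36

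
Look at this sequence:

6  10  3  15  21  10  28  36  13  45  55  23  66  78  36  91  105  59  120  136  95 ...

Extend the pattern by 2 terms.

153, 171

Positions follow the repeating pattern AAB; grouping by letter gives 2 tracks.
Subsequence A: 6, 10, 15, 21, 28, 36, 45, 55, 66, 78, 91, 105, 120, 136. The triangular numbers T_3, T_4, ….
Subsequence B: 3, 10, 13, 23, 36, 59, 95. A Fibonacci-like recurrence a_n = a_{n-1} + a_{n-2}.
The 22nd slot belongs to subsequence A; its 15th term is 153.
Position 23 falls in subsequence A as its term 16, giving 171.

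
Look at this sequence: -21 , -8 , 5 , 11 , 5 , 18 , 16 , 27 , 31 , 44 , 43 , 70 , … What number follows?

57

The slot pattern repeats as AABB (period 4), so there are 2 interleaved tracks.
Track A: -21, -8, 5, 18, 31, 44. Linear: a_n = -34 + 13·n.
Track B: 5, 11, 16, 27, 43, 70. Fibonacci-style (each term is the sum of the two before it).
The 13th slot belongs to track A; its 7th term is 57.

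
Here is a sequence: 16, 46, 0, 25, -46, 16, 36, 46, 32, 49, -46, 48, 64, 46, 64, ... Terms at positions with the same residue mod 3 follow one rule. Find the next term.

81

Read the sequence 3 terms at a time; column i is its own pattern.
Track A = 16, 25, 36, 49, 64: the squares 4², 5², 6², ….
Track B = 46, -46, 46, -46, 46: oscillating between 46 and -46.
Track C = 0, 16, 32, 48, 64: adding 16 each time.
Position 16 → track A, term 6 = 81.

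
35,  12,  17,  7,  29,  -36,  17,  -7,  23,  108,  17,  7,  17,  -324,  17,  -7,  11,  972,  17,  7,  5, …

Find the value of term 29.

The terms cycle through 4 interleaved subsequences.
Track A = 35, 29, 23, 17, 11, 5: subtracting 6 each time.
Track B = 12, -36, 108, -324, 972: a geometric progression (common ratio -3).
Track C = 17, 17, 17, 17, 17: constant 17.
Track D = 7, -7, 7, -7, 7: oscillating between 7 and -7.
The 29th slot belongs to track A; its 8th term is -7.

-7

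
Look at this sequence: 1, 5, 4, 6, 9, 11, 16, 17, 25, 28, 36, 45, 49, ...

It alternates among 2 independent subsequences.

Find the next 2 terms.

73, 64

Taking every 2nd term gives 2 separate tracks.
Track A: 1, 4, 9, 16, 25, 36, 49 — the squares 1², 2², 3², ….
Track B: 5, 6, 11, 17, 28, 45 — Fibonacci-style (each term is the sum of the two before it).
Position 14 → track B, term 7 = 73.
Position 15 → track A, term 8 = 64.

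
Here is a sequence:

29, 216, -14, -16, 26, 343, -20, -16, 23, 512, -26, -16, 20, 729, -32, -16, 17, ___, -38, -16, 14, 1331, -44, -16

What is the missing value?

Read the sequence 4 terms at a time; column i is its own pattern.
Subsequence A is 29, 26, 23, 20, 17, 14, which is subtracting 3 each time.
Subsequence B is 216, 343, 512, 729, ?, 1331, which is the cubes 6³, 7³, 8³, ….
Subsequence C is -14, -20, -26, -32, -38, -44, which is subtracting 6 each time.
Subsequence D is -16, -16, -16, -16, -16, -16, which is always -16.
The gap is subsequence B's term 5; the rule gives 1000.

1000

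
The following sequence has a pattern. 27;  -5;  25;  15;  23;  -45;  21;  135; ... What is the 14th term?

-3645

Odd-indexed and even-indexed terms follow separate rules.
Subsequence A: 27, 25, 23, 21 — subtracting 2 each time.
Subsequence B: -5, 15, -45, 135 — geometric, ×-3 each step.
Position 14 falls in subsequence B as its term 7, giving -3645.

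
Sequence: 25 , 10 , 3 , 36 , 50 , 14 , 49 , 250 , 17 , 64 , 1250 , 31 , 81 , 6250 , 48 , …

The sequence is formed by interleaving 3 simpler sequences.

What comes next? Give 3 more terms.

100, 31250, 79

Split by position mod 3: positions 1, 4, 7, … form one track, and each other residue class forms its own.
Stream A: 25, 36, 49, 64, 81 (perfect squares starting at 5²).
Stream B: 10, 50, 250, 1250, 6250 (multiplying by 5 each time).
Stream C: 3, 14, 17, 31, 48 (a Fibonacci-like recurrence a_n = a_{n-1} + a_{n-2}).
Term 16 comes from stream A (its 6th entry): 100.
The 17th slot belongs to stream B; its 6th term is 31250.
Position 18 → stream C, term 6 = 79.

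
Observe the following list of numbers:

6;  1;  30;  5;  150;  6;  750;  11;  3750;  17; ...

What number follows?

The terms cycle through 2 interleaved subsequences.
Track A: 6, 30, 150, 750, 3750 (a geometric progression (common ratio 5)).
Track B: 1, 5, 6, 11, 17 (a Fibonacci-like recurrence a_n = a_{n-1} + a_{n-2}).
Position 11 falls in track A as its term 6, giving 18750.

18750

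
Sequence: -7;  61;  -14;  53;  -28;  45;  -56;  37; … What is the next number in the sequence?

-112

Odd-indexed and even-indexed terms follow separate rules.
Stream A is -7, -14, -28, -56, which is geometric with ratio 2.
Stream B is 61, 53, 45, 37, which is linear: a_n = 69 − 8·n.
Position 9 → stream A, term 5 = -112.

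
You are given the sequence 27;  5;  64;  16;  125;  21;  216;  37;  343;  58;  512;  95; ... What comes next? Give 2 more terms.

729, 153

Split by position mod 2 into 2 tracks.
Track A: 27, 64, 125, 216, 343, 512 (the cubes 3³, 4³, 5³, …).
Track B: 5, 16, 21, 37, 58, 95 (a Fibonacci-like recurrence a_n = a_{n-1} + a_{n-2}).
Term 13 comes from track A (its 7th entry): 729.
Position 14 falls in track B as its term 7, giving 153.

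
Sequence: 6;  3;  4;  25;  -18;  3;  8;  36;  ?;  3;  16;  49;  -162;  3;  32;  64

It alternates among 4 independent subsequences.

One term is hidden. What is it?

Split by position mod 4: positions 1, 5, 9, … form one track, and each other residue class forms its own.
Subsequence A is 6, -18, ?, -162, which is a geometric progression (common ratio -3).
Subsequence B is 3, 3, 3, 3, which is always 3.
Subsequence C is 4, 8, 16, 32, which is powers of 2.
Subsequence D is 25, 36, 49, 64, which is the squares 5², 6², 7², ….
The gap is subsequence A's term 3; the rule gives 54.

54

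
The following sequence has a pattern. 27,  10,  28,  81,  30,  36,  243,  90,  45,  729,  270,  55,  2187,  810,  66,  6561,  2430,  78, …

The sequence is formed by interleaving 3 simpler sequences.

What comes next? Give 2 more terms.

Split by position mod 3: positions 1, 4, 7, … form one track, and each other residue class forms its own.
Stream A: 27, 81, 243, 729, 2187, 6561 (powers of 3).
Stream B: 10, 30, 90, 270, 810, 2430 (a geometric progression (common ratio 3)).
Stream C: 28, 36, 45, 55, 66, 78 (the triangular numbers T_7, T_8, …).
Term 19 comes from stream A (its 7th entry): 19683.
Position 20 falls in stream B as its term 7, giving 7290.

19683, 7290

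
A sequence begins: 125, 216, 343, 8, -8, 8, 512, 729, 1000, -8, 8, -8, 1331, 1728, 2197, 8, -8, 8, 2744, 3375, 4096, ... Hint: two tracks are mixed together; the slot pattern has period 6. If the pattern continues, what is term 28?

Positions follow the repeating pattern AAABBB; grouping by letter gives 2 tracks.
Track A = 125, 216, 343, 512, 729, 1000, 1331, 1728, 2197, 2744, 3375, 4096: consecutive cubes n³ from n = 5.
Track B = 8, -8, 8, -8, 8, -8, 8, -8, 8: alternating ±8.
Position 28 falls in track B as its term 13, giving 8.

8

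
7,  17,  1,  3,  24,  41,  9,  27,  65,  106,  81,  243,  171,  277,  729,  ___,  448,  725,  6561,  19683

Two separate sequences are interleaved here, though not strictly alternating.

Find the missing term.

Positions follow the repeating pattern AABB; grouping by letter gives 2 tracks.
Track A is 7, 17, 24, 41, 65, 106, 171, 277, 448, 725, which is each term equals the sum of the previous two.
Track B is 1, 3, 9, 27, 81, 243, 729, ?, 6561, 19683, which is successive powers of 3.
So the missing entry in track B is 2187.

2187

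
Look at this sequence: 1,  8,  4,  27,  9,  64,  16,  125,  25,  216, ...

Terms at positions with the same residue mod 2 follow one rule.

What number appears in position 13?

49

Split by position mod 2 into 2 tracks.
Subsequence A = 1, 4, 9, 16, 25: perfect squares starting at 1².
Subsequence B = 8, 27, 64, 125, 216: perfect cubes starting at 2³.
The 13th slot belongs to subsequence A; its 7th term is 49.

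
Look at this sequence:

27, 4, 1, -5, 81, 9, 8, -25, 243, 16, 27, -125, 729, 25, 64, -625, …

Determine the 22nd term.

Split by position mod 4: positions 1, 5, 9, … form one track, and each other residue class forms its own.
Track A: 27, 81, 243, 729 — powers of 3.
Track B: 4, 9, 16, 25 — perfect squares starting at 2².
Track C: 1, 8, 27, 64 — perfect cubes starting at 1³.
Track D: -5, -25, -125, -625 — a geometric progression (common ratio 5).
Position 22 → track B, term 6 = 49.

49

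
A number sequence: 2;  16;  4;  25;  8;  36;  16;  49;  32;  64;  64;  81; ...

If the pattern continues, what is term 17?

512

Odd-indexed and even-indexed terms follow separate rules.
Stream A = 2, 4, 8, 16, 32, 64: powers 2^1, 2^2, 2^3, ….
Stream B = 16, 25, 36, 49, 64, 81: consecutive squares n² from n = 4.
Position 17 → stream A, term 9 = 512.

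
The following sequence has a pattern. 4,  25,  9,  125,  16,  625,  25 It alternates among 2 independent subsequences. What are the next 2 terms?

Odd-indexed and even-indexed terms follow separate rules.
Track A: 4, 9, 16, 25 — perfect squares starting at 2².
Track B: 25, 125, 625 — powers of 5.
Position 8 falls in track B as its term 4, giving 3125.
Term 9 comes from track A (its 5th entry): 36.

3125, 36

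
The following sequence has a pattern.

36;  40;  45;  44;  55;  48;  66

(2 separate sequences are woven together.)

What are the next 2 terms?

Odd-indexed and even-indexed terms follow separate rules.
Track A: 36, 45, 55, 66. Triangular numbers starting at T_8.
Track B: 40, 44, 48. Arithmetic with common difference +4.
Position 8 falls in track B as its term 4, giving 52.
Position 9 → track A, term 5 = 78.

52, 78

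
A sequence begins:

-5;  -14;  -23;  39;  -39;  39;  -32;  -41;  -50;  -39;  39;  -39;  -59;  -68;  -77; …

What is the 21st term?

Reading positions in blocks of 6 reveals the pattern AAABBB — 2 tracks woven together.
Track A: -5, -14, -23, -32, -41, -50, -59, -68, -77 (linear: a_n = 4 − 9·n).
Track B: 39, -39, 39, -39, 39, -39 (alternating ±39).
Position 21 falls in track A as its term 12, giving -104.

-104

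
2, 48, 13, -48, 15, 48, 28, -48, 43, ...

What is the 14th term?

Split by position mod 2 into 2 tracks.
Subsequence A: 2, 13, 15, 28, 43 — each term equals the sum of the previous two.
Subsequence B: 48, -48, 48, -48 — alternating ±48.
The 14th slot belongs to subsequence B; its 7th term is 48.

48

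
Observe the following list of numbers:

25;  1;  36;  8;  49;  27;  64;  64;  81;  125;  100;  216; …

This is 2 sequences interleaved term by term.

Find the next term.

121

Split by position mod 2 into 2 tracks.
Track A: 25, 36, 49, 64, 81, 100. Consecutive squares n² from n = 5.
Track B: 1, 8, 27, 64, 125, 216. Perfect cubes starting at 1³.
Position 13 → track A, term 7 = 121.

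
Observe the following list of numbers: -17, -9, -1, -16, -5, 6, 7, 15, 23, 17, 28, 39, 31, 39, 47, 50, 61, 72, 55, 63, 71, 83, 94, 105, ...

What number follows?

79

Positions follow the repeating pattern AAABBB; grouping by letter gives 2 tracks.
Subsequence A: -17, -9, -1, 7, 15, 23, 31, 39, 47, 55, 63, 71. Arithmetic with common difference +8.
Subsequence B: -16, -5, 6, 17, 28, 39, 50, 61, 72, 83, 94, 105. Arithmetic, step +11.
Position 25 → subsequence A, term 13 = 79.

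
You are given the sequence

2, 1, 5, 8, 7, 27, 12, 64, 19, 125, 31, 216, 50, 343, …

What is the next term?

Taking every 2nd term gives 2 separate tracks.
Subsequence A: 2, 5, 7, 12, 19, 31, 50. Fibonacci-style (each term is the sum of the two before it).
Subsequence B: 1, 8, 27, 64, 125, 216, 343. Consecutive cubes n³ from n = 1.
Position 15 falls in subsequence A as its term 8, giving 81.

81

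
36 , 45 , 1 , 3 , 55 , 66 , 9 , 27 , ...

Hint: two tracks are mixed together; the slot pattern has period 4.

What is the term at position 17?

136

Reading positions in blocks of 4 reveals the pattern AABB — 2 tracks woven together.
Stream A: 36, 45, 55, 66 — triangular numbers starting at T_8.
Stream B: 1, 3, 9, 27 — powers of 3.
Term 17 comes from stream A (its 9th entry): 136.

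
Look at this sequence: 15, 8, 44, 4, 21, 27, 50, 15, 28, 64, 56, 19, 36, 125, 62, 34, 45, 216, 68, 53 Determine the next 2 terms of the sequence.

The terms cycle through 4 interleaved subsequences.
Track A: 15, 21, 28, 36, 45 — triangular numbers n(n+1)/2 for n = 5, 6, ….
Track B: 8, 27, 64, 125, 216 — the cubes 2³, 3³, 4³, ….
Track C: 44, 50, 56, 62, 68 — adding 6 each time.
Track D: 4, 15, 19, 34, 53 — a Fibonacci-like recurrence a_n = a_{n-1} + a_{n-2}.
The 21st slot belongs to track A; its 6th term is 55.
Term 22 comes from track B (its 6th entry): 343.

55, 343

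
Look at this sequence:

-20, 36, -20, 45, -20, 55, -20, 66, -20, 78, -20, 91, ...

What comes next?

Split by position mod 2 into 2 tracks.
Track A = -20, -20, -20, -20, -20, -20: constant -20.
Track B = 36, 45, 55, 66, 78, 91: triangular numbers starting at T_8.
Position 13 → track A, term 7 = -20.

-20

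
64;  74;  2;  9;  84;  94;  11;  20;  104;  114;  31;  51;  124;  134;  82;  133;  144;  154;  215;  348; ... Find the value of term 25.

184

Positions follow the repeating pattern AABB; grouping by letter gives 2 tracks.
Stream A: 64, 74, 84, 94, 104, 114, 124, 134, 144, 154. Linear: a_n = 54 + 10·n.
Stream B: 2, 9, 11, 20, 31, 51, 82, 133, 215, 348. Fibonacci-style (each term is the sum of the two before it).
Position 25 → stream A, term 13 = 184.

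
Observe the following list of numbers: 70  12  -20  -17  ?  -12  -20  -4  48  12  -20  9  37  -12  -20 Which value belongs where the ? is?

Split by position mod 4: positions 1, 5, 9, … form one track, and each other residue class forms its own.
Track A = 70, ?, 48, 37: arithmetic with common difference −11.
Track B = 12, -12, 12, -12: oscillating between 12 and -12.
Track C = -20, -20, -20, -20: the constant sequence -20.
Track D = -17, -4, 9: arithmetic, step +13.
The gap is track A's term 2; the rule gives 59.

59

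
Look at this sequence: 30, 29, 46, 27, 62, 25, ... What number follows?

The terms cycle through 2 interleaved subsequences.
Subsequence A = 30, 46, 62: arithmetic, step +16.
Subsequence B = 29, 27, 25: linear: a_n = 31 − 2·n.
Term 7 comes from subsequence A (its 4th entry): 78.

78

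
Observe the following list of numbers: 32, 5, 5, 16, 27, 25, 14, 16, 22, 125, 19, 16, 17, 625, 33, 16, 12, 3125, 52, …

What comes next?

16

Split by position mod 4: positions 1, 5, 9, … form one track, and each other residue class forms its own.
Subsequence A = 32, 27, 22, 17, 12: arithmetic, step −5.
Subsequence B = 5, 25, 125, 625, 3125: successive powers of 5.
Subsequence C = 5, 14, 19, 33, 52: a Fibonacci-like recurrence a_n = a_{n-1} + a_{n-2}.
Subsequence D = 16, 16, 16, 16: constant 16.
Position 20 falls in subsequence D as its term 5, giving 16.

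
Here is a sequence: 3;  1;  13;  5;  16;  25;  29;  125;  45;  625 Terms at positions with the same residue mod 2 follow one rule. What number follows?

Split by position mod 2 into 2 tracks.
Stream A: 3, 13, 16, 29, 45 (a Fibonacci-like recurrence a_n = a_{n-1} + a_{n-2}).
Stream B: 1, 5, 25, 125, 625 (multiplying by 5 each time).
The 11th slot belongs to stream A; its 6th term is 74.

74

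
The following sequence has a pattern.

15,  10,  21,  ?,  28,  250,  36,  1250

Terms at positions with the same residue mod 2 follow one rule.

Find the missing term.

50

Split by position mod 2 into 2 tracks.
Track A: 15, 21, 28, 36. The triangular numbers T_5, T_6, ….
Track B: 10, ?, 250, 1250. A geometric progression (common ratio 5).
The gap is track B's term 2; the rule gives 50.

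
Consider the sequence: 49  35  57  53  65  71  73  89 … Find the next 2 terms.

81, 107

Positions 1, 3, 5, … form one subsequence and positions 2, 4, 6, … form another.
Subsequence A = 49, 57, 65, 73: arithmetic with common difference +8.
Subsequence B = 35, 53, 71, 89: adding 18 each time.
Term 9 comes from subsequence A (its 5th entry): 81.
The 10th slot belongs to subsequence B; its 5th term is 107.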